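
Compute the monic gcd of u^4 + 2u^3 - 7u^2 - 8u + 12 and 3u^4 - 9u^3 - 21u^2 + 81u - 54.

Euclidean algorithm in ℚ[u]:
  u^4 + 2u^3 - 7u^2 - 8u + 12 = (1/3)(3u^4 - 9u^3 - 21u^2 + 81u - 54) + (5u^3 - 35u + 30)
  3u^4 - 9u^3 - 21u^2 + 81u - 54 = ((3/5)u - 9/5)(5u^3 - 35u + 30) + (0)
Last nonzero remainder: 5u^3 - 35u + 30. Dividing through by 5 gives the monic gcd u^3 - 7u + 6.

u^3 - 7u + 6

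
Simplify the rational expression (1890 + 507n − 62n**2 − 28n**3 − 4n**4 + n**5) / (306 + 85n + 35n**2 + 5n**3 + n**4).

(105 − n − 9n**2 + n**3)/(17 + n**2)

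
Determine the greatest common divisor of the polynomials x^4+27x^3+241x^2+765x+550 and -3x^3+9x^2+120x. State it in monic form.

x+5

Repeated division with remainder:
  x^4+27x^3+241x^2+765x+550 = (-(1/3)x-10)(-3x^3+9x^2+120x) + (371x^2+1965x+550)
  -3x^3+9x^2+120x = (-(3/371)x+9234/137641)(371x^2+1965x+550) + (-(1015740/137641)x-5078700/137641)
  371x^2+1965x+550 = (-(51064811/1015740)x-137641/9234)(-(1015740/137641)x-5078700/137641) + (0)
Last nonzero remainder: -(1015740/137641)x-5078700/137641. Dividing through by -1015740/137641 gives the monic gcd x+5.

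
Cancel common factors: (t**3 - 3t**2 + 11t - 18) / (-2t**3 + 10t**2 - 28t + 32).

(-t**2 + t - 9)/(2t**2 - 6t + 16)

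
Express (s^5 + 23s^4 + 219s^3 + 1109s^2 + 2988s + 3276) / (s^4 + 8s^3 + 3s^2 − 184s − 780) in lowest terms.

(s^2 + 10s + 21)/(s − 5)

By polynomial division,
  s^5 + 23s^4 + 219s^3 + 1109s^2 + 2988s + 3276 = (s + 15)(s^4 + 8s^3 + 3s^2 − 184s − 780) + (96s^3 + 1248s^2 + 6528s + 14976)
  s^4 + 8s^3 + 3s^2 − 184s − 780 = ((1/96)s − 5/96)(96s^3 + 1248s^2 + 6528s + 14976) + (0)
Last nonzero remainder: 96s^3 + 1248s^2 + 6528s + 14976. Dividing through by 96 gives the monic gcd s^3 + 13s^2 + 68s + 156.
Cancel s^3 + 13s^2 + 68s + 156 from numerator and denominator to get the reduced form.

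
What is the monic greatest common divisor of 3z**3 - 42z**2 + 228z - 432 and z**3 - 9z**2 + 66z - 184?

By polynomial division,
  3z**3 - 42z**2 + 228z - 432 = (3)(z**3 - 9z**2 + 66z - 184) + (-15z**2 + 30z + 120)
  z**3 - 9z**2 + 66z - 184 = (-(1/15)z + 7/15)(-15z**2 + 30z + 120) + (60z - 240)
  -15z**2 + 30z + 120 = (-(1/4)z - 1/2)(60z - 240) + (0)
Last nonzero remainder: 60z - 240. Dividing through by 60 gives the monic gcd z - 4.

z - 4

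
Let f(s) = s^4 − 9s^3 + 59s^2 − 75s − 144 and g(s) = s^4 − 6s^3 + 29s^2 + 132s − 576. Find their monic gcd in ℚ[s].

s^3 − 10s^2 + 69s − 144

Repeated division with remainder:
  s^4 − 9s^3 + 59s^2 − 75s − 144 = (s^4 − 6s^3 + 29s^2 + 132s − 576) + (−3s^3 + 30s^2 − 207s + 432)
  s^4 − 6s^3 + 29s^2 + 132s − 576 = (−(1/3)s − 4/3)(−3s^3 + 30s^2 − 207s + 432) + (0)
Last nonzero remainder: −3s^3 + 30s^2 − 207s + 432. Dividing through by −3 gives the monic gcd s^3 − 10s^2 + 69s − 144.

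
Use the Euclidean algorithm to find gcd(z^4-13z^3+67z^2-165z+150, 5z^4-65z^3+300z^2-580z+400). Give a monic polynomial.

Apply the Euclidean algorithm:
  z^4-13z^3+67z^2-165z+150 = (1/5)(5z^4-65z^3+300z^2-580z+400) + (7z^2-49z+70)
  5z^4-65z^3+300z^2-580z+400 = ((5/7)z^2-(30/7)z+40/7)(7z^2-49z+70) + (0)
Last nonzero remainder: 7z^2-49z+70. Dividing through by 7 gives the monic gcd z^2-7z+10.

z^2-7z+10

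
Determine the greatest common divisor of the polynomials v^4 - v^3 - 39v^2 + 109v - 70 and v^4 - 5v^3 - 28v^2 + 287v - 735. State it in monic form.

v^2 + 2v - 35

Euclidean algorithm in ℚ[v]:
  v^4 - v^3 - 39v^2 + 109v - 70 = (v^4 - 5v^3 - 28v^2 + 287v - 735) + (4v^3 - 11v^2 - 178v + 665)
  v^4 - 5v^3 - 28v^2 + 287v - 735 = ((1/4)v - 9/16)(4v^3 - 11v^2 - 178v + 665) + ((165/16)v^2 + (165/8)v - 5775/16)
  4v^3 - 11v^2 - 178v + 665 = ((64/165)v - 304/165)((165/16)v^2 + (165/8)v - 5775/16) + (0)
Last nonzero remainder: (165/16)v^2 + (165/8)v - 5775/16. Dividing through by 165/16 gives the monic gcd v^2 + 2v - 35.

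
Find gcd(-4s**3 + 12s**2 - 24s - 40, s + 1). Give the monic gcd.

s + 1

Repeated division with remainder:
  -4s**3 + 12s**2 - 24s - 40 = (-4s**2 + 16s - 40)(s + 1) + (0)
The last nonzero remainder s + 1 is already monic.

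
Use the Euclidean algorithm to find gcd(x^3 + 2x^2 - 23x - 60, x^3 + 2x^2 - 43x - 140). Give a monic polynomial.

x + 4

Apply the Euclidean algorithm:
  x^3 + 2x^2 - 23x - 60 = (x^3 + 2x^2 - 43x - 140) + (20x + 80)
  x^3 + 2x^2 - 43x - 140 = ((1/20)x^2 - (1/10)x - 7/4)(20x + 80) + (0)
Last nonzero remainder: 20x + 80. Dividing through by 20 gives the monic gcd x + 4.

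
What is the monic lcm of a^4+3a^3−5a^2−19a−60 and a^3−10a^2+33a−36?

Euclidean algorithm in ℚ[a]:
  a^4+3a^3−5a^2−19a−60 = (a+13)(a^3−10a^2+33a−36) + (92a^2−412a+408)
  a^3−10a^2+33a−36 = ((1/92)a−127/2116)(92a^2−412a+408) + ((2030/529)a−6090/529)
  92a^2−412a+408 = ((24334/1015)a−35972/1015)((2030/529)a−6090/529) + (0)
Last nonzero remainder: (2030/529)a−6090/529. Dividing through by 2030/529 gives the monic gcd a−3.
Then lcm(f, g) = f·g / gcd(f, g); expanding and making the result monic gives the answer.

a^6−4a^5−14a^4+52a^3+13a^2+192a−720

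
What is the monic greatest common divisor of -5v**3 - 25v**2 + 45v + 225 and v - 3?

v - 3

By polynomial division,
  -5v**3 - 25v**2 + 45v + 225 = (-5v**2 - 40v - 75)(v - 3) + (0)
The last nonzero remainder v - 3 is already monic.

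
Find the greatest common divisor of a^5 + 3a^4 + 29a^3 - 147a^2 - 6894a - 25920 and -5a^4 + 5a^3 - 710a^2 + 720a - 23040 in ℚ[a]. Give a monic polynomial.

By polynomial division,
  a^5 + 3a^4 + 29a^3 - 147a^2 - 6894a - 25920 = (-(1/5)a - 4/5)(-5a^4 + 5a^3 - 710a^2 + 720a - 23040) + (-109a^3 - 571a^2 - 10926a - 44352)
  -5a^4 + 5a^3 - 710a^2 + 720a - 23040 = ((5/109)a - 3400/11881)(-109a^3 - 571a^2 - 10926a - 44352) + (-(4422240/11881)a^2 - (4422240/11881)a - 424535040/11881)
  -109a^3 - 571a^2 - 10926a - 44352 = ((1295029/4422240)a + 914837/737040)(-(4422240/11881)a^2 - (4422240/11881)a - 424535040/11881) + (0)
Last nonzero remainder: -(4422240/11881)a^2 - (4422240/11881)a - 424535040/11881. Dividing through by -4422240/11881 gives the monic gcd a^2 + a + 96.

a^2 + a + 96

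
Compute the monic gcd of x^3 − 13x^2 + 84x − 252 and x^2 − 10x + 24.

x − 6

Repeated division with remainder:
  x^3 − 13x^2 + 84x − 252 = (x − 3)(x^2 − 10x + 24) + (30x − 180)
  x^2 − 10x + 24 = ((1/30)x − 2/15)(30x − 180) + (0)
Last nonzero remainder: 30x − 180. Dividing through by 30 gives the monic gcd x − 6.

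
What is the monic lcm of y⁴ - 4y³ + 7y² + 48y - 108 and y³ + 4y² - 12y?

Repeated division with remainder:
  y⁴ - 4y³ + 7y² + 48y - 108 = (y - 8)(y³ + 4y² - 12y) + (51y² - 48y - 108)
  y³ + 4y² - 12y = ((1/51)y + 28/289)(51y² - 48y - 108) + (-(1512/289)y + 3024/289)
  51y² - 48y - 108 = (-(4913/504)y - 289/28)(-(1512/289)y + 3024/289) + (0)
Last nonzero remainder: -(1512/289)y + 3024/289. Dividing through by -1512/289 gives the monic gcd y - 2.
Then lcm(f, g) = f·g / gcd(f, g); expanding and making the result monic gives the answer.

y⁶ + 2y⁵ - 17y⁴ + 90y³ + 180y² - 648y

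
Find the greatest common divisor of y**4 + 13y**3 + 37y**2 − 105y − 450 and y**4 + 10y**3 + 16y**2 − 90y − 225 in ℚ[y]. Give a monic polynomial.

Euclidean algorithm in ℚ[y]:
  y**4 + 13y**3 + 37y**2 − 105y − 450 = (y**4 + 10y**3 + 16y**2 − 90y − 225) + (3y**3 + 21y**2 − 15y − 225)
  y**4 + 10y**3 + 16y**2 − 90y − 225 = ((1/3)y + 1)(3y**3 + 21y**2 − 15y − 225) + (0)
Last nonzero remainder: 3y**3 + 21y**2 − 15y − 225. Dividing through by 3 gives the monic gcd y**3 + 7y**2 − 5y − 75.

y**3 + 7y**2 − 5y − 75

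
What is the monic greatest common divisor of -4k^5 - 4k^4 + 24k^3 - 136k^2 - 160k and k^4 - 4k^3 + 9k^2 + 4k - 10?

k^3 - 3k^2 + 6k + 10

Repeated division with remainder:
  -4k^5 - 4k^4 + 24k^3 - 136k^2 - 160k = (-4k - 20)(k^4 - 4k^3 + 9k^2 + 4k - 10) + (-20k^3 + 60k^2 - 120k - 200)
  k^4 - 4k^3 + 9k^2 + 4k - 10 = (-(1/20)k + 1/20)(-20k^3 + 60k^2 - 120k - 200) + (0)
Last nonzero remainder: -20k^3 + 60k^2 - 120k - 200. Dividing through by -20 gives the monic gcd k^3 - 3k^2 + 6k + 10.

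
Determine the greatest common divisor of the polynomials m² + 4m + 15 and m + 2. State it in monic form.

1

By polynomial division,
  m² + 4m + 15 = (m + 2)(m + 2) + (11)
  m + 2 = ((1/11)m + 2/11)(11) + (0)
The last nonzero remainder is the constant 11, so the polynomials are coprime and gcd = 1.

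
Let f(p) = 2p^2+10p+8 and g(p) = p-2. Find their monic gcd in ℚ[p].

1

By polynomial division,
  2p^2+10p+8 = (2p+14)(p-2) + (36)
  p-2 = ((1/36)p-1/18)(36) + (0)
The last nonzero remainder is the constant 36, so the polynomials are coprime and gcd = 1.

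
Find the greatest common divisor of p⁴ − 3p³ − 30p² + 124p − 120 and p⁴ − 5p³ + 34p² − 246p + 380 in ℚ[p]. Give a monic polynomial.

p² − 7p + 10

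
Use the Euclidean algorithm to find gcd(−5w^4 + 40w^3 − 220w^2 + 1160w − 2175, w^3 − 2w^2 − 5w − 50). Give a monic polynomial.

w − 5

Apply the Euclidean algorithm:
  −5w^4 + 40w^3 − 220w^2 + 1160w − 2175 = (−5w + 30)(w^3 − 2w^2 − 5w − 50) + (−185w^2 + 1060w − 675)
  w^3 − 2w^2 − 5w − 50 = (−(1/185)w − 138/6845)(−185w^2 + 1060w − 675) + ((17416/1369)w − 87080/1369)
  −185w^2 + 1060w − 675 = (−(253265/17416)w + 184815/17416)((17416/1369)w − 87080/1369) + (0)
Last nonzero remainder: (17416/1369)w − 87080/1369. Dividing through by 17416/1369 gives the monic gcd w − 5.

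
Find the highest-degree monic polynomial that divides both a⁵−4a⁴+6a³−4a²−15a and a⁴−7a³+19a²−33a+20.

Apply the Euclidean algorithm:
  a⁵−4a⁴+6a³−4a²−15a = (a+3)(a⁴−7a³+19a²−33a+20) + (8a³−28a²+64a−60)
  a⁴−7a³+19a²−33a+20 = ((1/8)a−7/16)(8a³−28a²+64a−60) + (−(5/4)a²+(5/2)a−25/4)
  8a³−28a²+64a−60 = (−(32/5)a+48/5)(−(5/4)a²+(5/2)a−25/4) + (0)
Last nonzero remainder: −(5/4)a²+(5/2)a−25/4. Dividing through by −5/4 gives the monic gcd a²−2a+5.

a²−2a+5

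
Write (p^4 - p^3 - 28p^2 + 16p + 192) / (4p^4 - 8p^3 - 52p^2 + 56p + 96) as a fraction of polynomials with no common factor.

(p^2 - 16)/(4p^2 - 4p - 8)

Repeated division with remainder:
  p^4 - p^3 - 28p^2 + 16p + 192 = (1/4)(4p^4 - 8p^3 - 52p^2 + 56p + 96) + (p^3 - 15p^2 + 2p + 168)
  4p^4 - 8p^3 - 52p^2 + 56p + 96 = (4p + 52)(p^3 - 15p^2 + 2p + 168) + (720p^2 - 720p - 8640)
  p^3 - 15p^2 + 2p + 168 = ((1/720)p - 7/360)(720p^2 - 720p - 8640) + (0)
Last nonzero remainder: 720p^2 - 720p - 8640. Dividing through by 720 gives the monic gcd p^2 - p - 12.
Cancel p^2 - p - 12 from numerator and denominator to get the reduced form.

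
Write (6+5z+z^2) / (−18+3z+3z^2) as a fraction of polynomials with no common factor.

Repeated division with remainder:
  z^2+5z+6 = (1/3)(3z^2+3z−18) + (4z+12)
  3z^2+3z−18 = ((3/4)z−3/2)(4z+12) + (0)
Last nonzero remainder: 4z+12. Dividing through by 4 gives the monic gcd z+3.
Cancel z+3 from numerator and denominator to get the reduced form.

(2+z)/(−6+3z)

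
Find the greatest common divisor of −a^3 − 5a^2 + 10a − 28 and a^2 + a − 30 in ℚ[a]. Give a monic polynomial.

1

By polynomial division,
  −a^3 − 5a^2 + 10a − 28 = (−a − 4)(a^2 + a − 30) + (−16a − 148)
  a^2 + a − 30 = (−(1/16)a + 33/64)(−16a − 148) + (741/16)
  −16a − 148 = (−(256/741)a − 2368/741)(741/16) + (0)
The last nonzero remainder is the constant 741/16, so the polynomials are coprime and gcd = 1.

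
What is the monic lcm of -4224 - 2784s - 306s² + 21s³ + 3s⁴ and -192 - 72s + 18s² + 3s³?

Euclidean algorithm in ℚ[s]:
  3s⁴ + 21s³ - 306s² - 2784s - 4224 = (s + 1)(3s³ + 18s² - 72s - 192) + (-252s² - 2520s - 4032)
  3s³ + 18s² - 72s - 192 = (-(1/84)s + 1/21)(-252s² - 2520s - 4032) + (0)
Last nonzero remainder: -252s² - 2520s - 4032. Dividing through by -252 gives the monic gcd s² + 10s + 16.
Then lcm(f, g) = f·g / gcd(f, g); expanding and making the result monic gives the answer.

5632 + 2304s - 520s² - 130s³ + 3s⁴ + s⁵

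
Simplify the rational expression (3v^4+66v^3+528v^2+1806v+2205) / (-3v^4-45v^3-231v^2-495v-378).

(-v^2-12v-35)/(v^2+5v+6)

Apply the Euclidean algorithm:
  3v^4+66v^3+528v^2+1806v+2205 = (-1)(-3v^4-45v^3-231v^2-495v-378) + (21v^3+297v^2+1311v+1827)
  -3v^4-45v^3-231v^2-495v-378 = (-(1/7)v-6/49)(21v^3+297v^2+1311v+1827) + (-(360/49)v^2-(3600/49)v-1080/7)
  21v^3+297v^2+1311v+1827 = (-(343/120)v-1421/120)(-(360/49)v^2-(3600/49)v-1080/7) + (0)
Last nonzero remainder: -(360/49)v^2-(3600/49)v-1080/7. Dividing through by -360/49 gives the monic gcd v^2+10v+21.
Cancel v^2+10v+21 from numerator and denominator to get the reduced form.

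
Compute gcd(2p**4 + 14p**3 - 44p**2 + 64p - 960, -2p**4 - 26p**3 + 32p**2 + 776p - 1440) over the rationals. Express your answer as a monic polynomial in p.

Repeated division with remainder:
  2p**4 + 14p**3 - 44p**2 + 64p - 960 = (-1)(-2p**4 - 26p**3 + 32p**2 + 776p - 1440) + (-12p**3 - 12p**2 + 840p - 2400)
  -2p**4 - 26p**3 + 32p**2 + 776p - 1440 = ((1/6)p + 2)(-12p**3 - 12p**2 + 840p - 2400) + (-84p**2 - 504p + 3360)
  -12p**3 - 12p**2 + 840p - 2400 = ((1/7)p - 5/7)(-84p**2 - 504p + 3360) + (0)
Last nonzero remainder: -84p**2 - 504p + 3360. Dividing through by -84 gives the monic gcd p**2 + 6p - 40.

p**2 + 6p - 40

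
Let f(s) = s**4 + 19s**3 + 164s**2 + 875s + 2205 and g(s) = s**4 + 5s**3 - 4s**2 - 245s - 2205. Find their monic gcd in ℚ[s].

s**3 + 12s**2 + 80s + 315

Repeated division with remainder:
  s**4 + 19s**3 + 164s**2 + 875s + 2205 = (s**4 + 5s**3 - 4s**2 - 245s - 2205) + (14s**3 + 168s**2 + 1120s + 4410)
  s**4 + 5s**3 - 4s**2 - 245s - 2205 = ((1/14)s - 1/2)(14s**3 + 168s**2 + 1120s + 4410) + (0)
Last nonzero remainder: 14s**3 + 168s**2 + 1120s + 4410. Dividing through by 14 gives the monic gcd s**3 + 12s**2 + 80s + 315.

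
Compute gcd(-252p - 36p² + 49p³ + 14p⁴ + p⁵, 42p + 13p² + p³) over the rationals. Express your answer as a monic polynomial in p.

42p + 13p² + p³

Apply the Euclidean algorithm:
  p⁵ + 14p⁴ + 49p³ - 36p² - 252p = (p² + p - 6)(p³ + 13p² + 42p) + (0)
The last nonzero remainder p³ + 13p² + 42p is already monic.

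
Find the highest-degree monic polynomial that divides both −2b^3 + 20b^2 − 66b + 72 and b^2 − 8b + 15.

b − 3

Apply the Euclidean algorithm:
  −2b^3 + 20b^2 − 66b + 72 = (−2b + 4)(b^2 − 8b + 15) + (−4b + 12)
  b^2 − 8b + 15 = (−(1/4)b + 5/4)(−4b + 12) + (0)
Last nonzero remainder: −4b + 12. Dividing through by −4 gives the monic gcd b − 3.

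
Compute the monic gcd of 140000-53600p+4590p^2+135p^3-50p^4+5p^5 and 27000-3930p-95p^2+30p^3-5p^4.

Apply the Euclidean algorithm:
  5p^5-50p^4+135p^3+4590p^2-53600p+140000 = (-p+4)(-5p^4+30p^3-95p^2-3930p+27000) + (-80p^3+1040p^2-10880p+32000)
  -5p^4+30p^3-95p^2-3930p+27000 = ((1/16)p+7/16)(-80p^3+1040p^2-10880p+32000) + (130p^2-1170p+13000)
  -80p^3+1040p^2-10880p+32000 = (-(8/13)p+32/13)(130p^2-1170p+13000) + (0)
Last nonzero remainder: 130p^2-1170p+13000. Dividing through by 130 gives the monic gcd p^2-9p+100.

100-9p+p^2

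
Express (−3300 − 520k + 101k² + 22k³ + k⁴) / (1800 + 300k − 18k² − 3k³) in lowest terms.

(55 − 6k − k²)/(−30 + 3k)

Euclidean algorithm in ℚ[k]:
  k⁴ + 22k³ + 101k² − 520k − 3300 = (−(1/3)k − 16/3)(−3k³ − 18k² + 300k + 1800) + (105k² + 1680k + 6300)
  −3k³ − 18k² + 300k + 1800 = (−(1/35)k + 2/7)(105k² + 1680k + 6300) + (0)
Last nonzero remainder: 105k² + 1680k + 6300. Dividing through by 105 gives the monic gcd k² + 16k + 60.
Cancel k² + 16k + 60 from numerator and denominator to get the reduced form.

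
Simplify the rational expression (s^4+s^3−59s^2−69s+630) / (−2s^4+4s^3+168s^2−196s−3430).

Repeated division with remainder:
  s^4+s^3−59s^2−69s+630 = (−1/2)(−2s^4+4s^3+168s^2−196s−3430) + (3s^3+25s^2−167s−1085)
  −2s^4+4s^3+168s^2−196s−3430 = (−(2/3)s+62/9)(3s^3+25s^2−167s−1085) + (−(1040/9)s^2+(2080/9)s+36400/9)
  3s^3+25s^2−167s−1085 = (−(27/1040)s−279/1040)(−(1040/9)s^2+(2080/9)s+36400/9) + (0)
Last nonzero remainder: −(1040/9)s^2+(2080/9)s+36400/9. Dividing through by −1040/9 gives the monic gcd s^2−2s−35.
Cancel s^2−2s−35 from numerator and denominator to get the reduced form.

(−s^2−3s+18)/(2s^2−98)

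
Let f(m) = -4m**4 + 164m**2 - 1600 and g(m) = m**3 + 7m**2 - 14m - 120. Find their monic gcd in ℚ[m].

m**2 + m - 20

Apply the Euclidean algorithm:
  -4m**4 + 164m**2 - 1600 = (-4m + 28)(m**3 + 7m**2 - 14m - 120) + (-88m**2 - 88m + 1760)
  m**3 + 7m**2 - 14m - 120 = (-(1/88)m - 3/44)(-88m**2 - 88m + 1760) + (0)
Last nonzero remainder: -88m**2 - 88m + 1760. Dividing through by -88 gives the monic gcd m**2 + m - 20.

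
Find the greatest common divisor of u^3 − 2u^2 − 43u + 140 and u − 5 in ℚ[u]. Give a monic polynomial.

Euclidean algorithm in ℚ[u]:
  u^3 − 2u^2 − 43u + 140 = (u^2 + 3u − 28)(u − 5) + (0)
The last nonzero remainder u − 5 is already monic.

u − 5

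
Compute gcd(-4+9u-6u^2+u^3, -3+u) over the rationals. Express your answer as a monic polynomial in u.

1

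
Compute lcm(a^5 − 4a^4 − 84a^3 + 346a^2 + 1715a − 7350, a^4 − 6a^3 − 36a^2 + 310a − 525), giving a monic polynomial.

a^6 − 7a^5 − 72a^4 + 598a^3 + 677a^2 − 12495a + 22050

Apply the Euclidean algorithm:
  a^5 − 4a^4 − 84a^3 + 346a^2 + 1715a − 7350 = (a + 2)(a^4 − 6a^3 − 36a^2 + 310a − 525) + (−36a^3 + 108a^2 + 1620a − 6300)
  a^4 − 6a^3 − 36a^2 + 310a − 525 = (−(1/36)a + 1/12)(−36a^3 + 108a^2 + 1620a − 6300) + (0)
Last nonzero remainder: −36a^3 + 108a^2 + 1620a − 6300. Dividing through by −36 gives the monic gcd a^3 − 3a^2 − 45a + 175.
Then lcm(f, g) = f·g / gcd(f, g); expanding and making the result monic gives the answer.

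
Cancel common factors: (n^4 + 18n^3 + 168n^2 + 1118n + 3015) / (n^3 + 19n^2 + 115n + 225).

(n^2 + 4n + 67)/(n + 5)

By polynomial division,
  n^4 + 18n^3 + 168n^2 + 1118n + 3015 = (n - 1)(n^3 + 19n^2 + 115n + 225) + (72n^2 + 1008n + 3240)
  n^3 + 19n^2 + 115n + 225 = ((1/72)n + 5/72)(72n^2 + 1008n + 3240) + (0)
Last nonzero remainder: 72n^2 + 1008n + 3240. Dividing through by 72 gives the monic gcd n^2 + 14n + 45.
Cancel n^2 + 14n + 45 from numerator and denominator to get the reduced form.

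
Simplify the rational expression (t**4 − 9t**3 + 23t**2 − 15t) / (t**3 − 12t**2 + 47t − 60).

(t**2 − t)/(t − 4)

Euclidean algorithm in ℚ[t]:
  t**4 − 9t**3 + 23t**2 − 15t = (t + 3)(t**3 − 12t**2 + 47t − 60) + (12t**2 − 96t + 180)
  t**3 − 12t**2 + 47t − 60 = ((1/12)t − 1/3)(12t**2 − 96t + 180) + (0)
Last nonzero remainder: 12t**2 − 96t + 180. Dividing through by 12 gives the monic gcd t**2 − 8t + 15.
Cancel t**2 − 8t + 15 from numerator and denominator to get the reduced form.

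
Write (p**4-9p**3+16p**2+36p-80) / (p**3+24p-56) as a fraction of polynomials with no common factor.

(p**3-7p**2+2p+40)/(p**2+2p+28)

Euclidean algorithm in ℚ[p]:
  p**4-9p**3+16p**2+36p-80 = (p-9)(p**3+24p-56) + (-8p**2+308p-584)
  p**3+24p-56 = (-(1/8)p-77/16)(-8p**2+308p-584) + ((5733/4)p-5733/2)
  -8p**2+308p-584 = (-(32/5733)p+1168/5733)((5733/4)p-5733/2) + (0)
Last nonzero remainder: (5733/4)p-5733/2. Dividing through by 5733/4 gives the monic gcd p-2.
Cancel p-2 from numerator and denominator to get the reduced form.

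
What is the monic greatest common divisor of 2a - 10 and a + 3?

By polynomial division,
  2a - 10 = (2)(a + 3) + (-16)
  a + 3 = (-(1/16)a - 3/16)(-16) + (0)
The last nonzero remainder is the constant -16, so the polynomials are coprime and gcd = 1.

1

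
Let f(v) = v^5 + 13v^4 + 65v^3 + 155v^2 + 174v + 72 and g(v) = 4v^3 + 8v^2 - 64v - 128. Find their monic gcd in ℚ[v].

v^2 + 6v + 8

By polynomial division,
  v^5 + 13v^4 + 65v^3 + 155v^2 + 174v + 72 = ((1/4)v^2 + (11/4)v + 59/4)(4v^3 + 8v^2 - 64v - 128) + (245v^2 + 1470v + 1960)
  4v^3 + 8v^2 - 64v - 128 = ((4/245)v - 16/245)(245v^2 + 1470v + 1960) + (0)
Last nonzero remainder: 245v^2 + 1470v + 1960. Dividing through by 245 gives the monic gcd v^2 + 6v + 8.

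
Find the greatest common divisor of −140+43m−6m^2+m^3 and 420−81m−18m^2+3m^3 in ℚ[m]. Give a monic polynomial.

−4+m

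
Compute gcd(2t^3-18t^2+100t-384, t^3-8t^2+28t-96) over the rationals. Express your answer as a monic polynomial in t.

t-6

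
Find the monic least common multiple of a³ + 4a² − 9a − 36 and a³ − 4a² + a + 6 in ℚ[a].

Euclidean algorithm in ℚ[a]:
  a³ + 4a² − 9a − 36 = (a³ − 4a² + a + 6) + (8a² − 10a − 42)
  a³ − 4a² + a + 6 = ((1/8)a − 11/32)(8a² − 10a − 42) + ((45/16)a − 135/16)
  8a² − 10a − 42 = ((128/45)a + 224/45)((45/16)a − 135/16) + (0)
Last nonzero remainder: (45/16)a − 135/16. Dividing through by 45/16 gives the monic gcd a − 3.
Then lcm(f, g) = f·g / gcd(f, g); expanding and making the result monic gives the answer.

a⁵ + 3a⁴ − 15a³ − 35a² + 54a + 72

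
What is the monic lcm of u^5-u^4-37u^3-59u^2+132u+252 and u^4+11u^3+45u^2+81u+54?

Apply the Euclidean algorithm:
  u^5-u^4-37u^3-59u^2+132u+252 = (u-12)(u^4+11u^3+45u^2+81u+54) + (50u^3+400u^2+1050u+900)
  u^4+11u^3+45u^2+81u+54 = ((1/50)u+3/50)(50u^3+400u^2+1050u+900) + (0)
Last nonzero remainder: 50u^3+400u^2+1050u+900. Dividing through by 50 gives the monic gcd u^3+8u^2+21u+18.
Then lcm(f, g) = f·g / gcd(f, g); expanding and making the result monic gives the answer.

u^6+2u^5-40u^4-170u^3-45u^2+648u+756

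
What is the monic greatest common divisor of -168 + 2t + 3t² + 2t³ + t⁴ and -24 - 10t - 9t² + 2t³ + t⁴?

Apply the Euclidean algorithm:
  t⁴ + 2t³ + 3t² + 2t - 168 = (t⁴ + 2t³ - 9t² - 10t - 24) + (12t² + 12t - 144)
  t⁴ + 2t³ - 9t² - 10t - 24 = ((1/12)t² + (1/12)t + 1/6)(12t² + 12t - 144) + (0)
Last nonzero remainder: 12t² + 12t - 144. Dividing through by 12 gives the monic gcd t² + t - 12.

-12 + t + t²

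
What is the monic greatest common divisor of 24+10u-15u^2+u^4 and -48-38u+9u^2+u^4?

Repeated division with remainder:
  u^4-15u^2+10u+24 = (u^4+9u^2-38u-48) + (-24u^2+48u+72)
  u^4+9u^2-38u-48 = (-(1/24)u^2-(1/12)u-2/3)(-24u^2+48u+72) + (0)
Last nonzero remainder: -24u^2+48u+72. Dividing through by -24 gives the monic gcd u^2-2u-3.

-3-2u+u^2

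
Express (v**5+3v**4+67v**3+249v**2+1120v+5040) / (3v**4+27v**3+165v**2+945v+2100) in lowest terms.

By polynomial division,
  v**5+3v**4+67v**3+249v**2+1120v+5040 = ((1/3)v-2)(3v**4+27v**3+165v**2+945v+2100) + (66v**3+264v**2+2310v+9240)
  3v**4+27v**3+165v**2+945v+2100 = ((1/22)v+5/22)(66v**3+264v**2+2310v+9240) + (0)
Last nonzero remainder: 66v**3+264v**2+2310v+9240. Dividing through by 66 gives the monic gcd v**3+4v**2+35v+140.
Cancel v**3+4v**2+35v+140 from numerator and denominator to get the reduced form.

(v**2-v+36)/(3v+15)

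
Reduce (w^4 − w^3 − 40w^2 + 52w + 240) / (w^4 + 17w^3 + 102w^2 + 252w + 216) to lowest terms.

(w^2 − 9w + 20)/(w^2 + 9w + 18)

Repeated division with remainder:
  w^4 − w^3 − 40w^2 + 52w + 240 = (w^4 + 17w^3 + 102w^2 + 252w + 216) + (−18w^3 − 142w^2 − 200w + 24)
  w^4 + 17w^3 + 102w^2 + 252w + 216 = (−(1/18)w − 41/81)(−18w^3 − 142w^2 − 200w + 24) + ((1540/81)w^2 + (12320/81)w + 6160/27)
  −18w^3 − 142w^2 − 200w + 24 = (−(729/770)w + 81/770)((1540/81)w^2 + (12320/81)w + 6160/27) + (0)
Last nonzero remainder: (1540/81)w^2 + (12320/81)w + 6160/27. Dividing through by 1540/81 gives the monic gcd w^2 + 8w + 12.
Cancel w^2 + 8w + 12 from numerator and denominator to get the reduced form.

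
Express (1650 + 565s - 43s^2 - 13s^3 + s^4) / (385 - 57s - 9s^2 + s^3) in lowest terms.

Repeated division with remainder:
  s^4 - 13s^3 - 43s^2 + 565s + 1650 = (s - 4)(s^3 - 9s^2 - 57s + 385) + (-22s^2 - 48s + 3190)
  s^3 - 9s^2 - 57s + 385 = (-(1/22)s + 123/242)(-22s^2 - 48s + 3190) + ((13600/121)s - 13600/11)
  -22s^2 - 48s + 3190 = (-(1331/6800)s - 3509/1360)((13600/121)s - 13600/11) + (0)
Last nonzero remainder: (13600/121)s - 13600/11. Dividing through by 13600/121 gives the monic gcd s - 11.
Cancel s - 11 from numerator and denominator to get the reduced form.

(-150 - 65s - 2s^2 + s^3)/(-35 + 2s + s^2)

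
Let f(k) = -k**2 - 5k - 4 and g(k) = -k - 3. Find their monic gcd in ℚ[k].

1

By polynomial division,
  -k**2 - 5k - 4 = (k + 2)(-k - 3) + (2)
  -k - 3 = (-(1/2)k - 3/2)(2) + (0)
The last nonzero remainder is the constant 2, so the polynomials are coprime and gcd = 1.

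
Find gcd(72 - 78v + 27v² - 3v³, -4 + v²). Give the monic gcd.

-2 + v

Euclidean algorithm in ℚ[v]:
  -3v³ + 27v² - 78v + 72 = (-3v + 27)(v² - 4) + (-90v + 180)
  v² - 4 = (-(1/90)v - 1/45)(-90v + 180) + (0)
Last nonzero remainder: -90v + 180. Dividing through by -90 gives the monic gcd v - 2.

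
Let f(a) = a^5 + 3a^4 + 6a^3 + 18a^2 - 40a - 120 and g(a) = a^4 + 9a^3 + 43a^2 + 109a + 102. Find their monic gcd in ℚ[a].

a^2 + 5a + 6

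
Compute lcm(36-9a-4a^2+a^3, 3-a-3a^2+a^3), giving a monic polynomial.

-36+9a+40a^2-10a^3-4a^4+a^5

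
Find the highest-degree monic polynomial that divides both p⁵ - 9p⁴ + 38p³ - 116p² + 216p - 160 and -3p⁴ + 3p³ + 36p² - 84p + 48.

p² - 4p + 4

Euclidean algorithm in ℚ[p]:
  p⁵ - 9p⁴ + 38p³ - 116p² + 216p - 160 = (-(1/3)p + 8/3)(-3p⁴ + 3p³ + 36p² - 84p + 48) + (42p³ - 240p² + 456p - 288)
  -3p⁴ + 3p³ + 36p² - 84p + 48 = (-(1/14)p - 33/98)(42p³ - 240p² + 456p - 288) + (-(600/49)p² + (2400/49)p - 2400/49)
  42p³ - 240p² + 456p - 288 = (-(343/100)p + 147/25)(-(600/49)p² + (2400/49)p - 2400/49) + (0)
Last nonzero remainder: -(600/49)p² + (2400/49)p - 2400/49. Dividing through by -600/49 gives the monic gcd p² - 4p + 4.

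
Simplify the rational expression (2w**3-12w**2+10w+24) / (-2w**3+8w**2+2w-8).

(-w+3)/(w-1)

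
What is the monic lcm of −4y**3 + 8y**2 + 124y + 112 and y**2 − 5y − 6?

Euclidean algorithm in ℚ[y]:
  −4y**3 + 8y**2 + 124y + 112 = (−4y − 12)(y**2 − 5y − 6) + (40y + 40)
  y**2 − 5y − 6 = ((1/40)y − 3/20)(40y + 40) + (0)
Last nonzero remainder: 40y + 40. Dividing through by 40 gives the monic gcd y + 1.
Then lcm(f, g) = f·g / gcd(f, g); expanding and making the result monic gives the answer.

y**4 − 8y**3 − 19y**2 + 158y + 168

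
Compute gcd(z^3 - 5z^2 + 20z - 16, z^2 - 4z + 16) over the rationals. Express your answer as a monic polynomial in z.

Euclidean algorithm in ℚ[z]:
  z^3 - 5z^2 + 20z - 16 = (z - 1)(z^2 - 4z + 16) + (0)
The last nonzero remainder z^2 - 4z + 16 is already monic.

z^2 - 4z + 16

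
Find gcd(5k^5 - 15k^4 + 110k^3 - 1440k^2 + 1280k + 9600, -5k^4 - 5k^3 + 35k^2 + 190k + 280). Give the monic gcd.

By polynomial division,
  5k^5 - 15k^4 + 110k^3 - 1440k^2 + 1280k + 9600 = (-k + 4)(-5k^4 - 5k^3 + 35k^2 + 190k + 280) + (165k^3 - 1390k^2 + 800k + 8480)
  -5k^4 - 5k^3 + 35k^2 + 190k + 280 = (-(1/33)k - 311/1089)(165k^3 - 1390k^2 + 800k + 8480) + (-(367775/1089)k^2 + (735550/1089)k + 2942200/1089)
  165k^3 - 1390k^2 + 800k + 8480 = (-(35937/73555)k + 230868/73555)(-(367775/1089)k^2 + (735550/1089)k + 2942200/1089) + (0)
Last nonzero remainder: -(367775/1089)k^2 + (735550/1089)k + 2942200/1089. Dividing through by -367775/1089 gives the monic gcd k^2 - 2k - 8.

k^2 - 2k - 8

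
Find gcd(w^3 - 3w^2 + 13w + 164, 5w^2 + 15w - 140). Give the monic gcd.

1

Repeated division with remainder:
  w^3 - 3w^2 + 13w + 164 = ((1/5)w - 6/5)(5w^2 + 15w - 140) + (59w - 4)
  5w^2 + 15w - 140 = ((5/59)w + 905/3481)(59w - 4) + (-483720/3481)
  59w - 4 = (-(205379/483720)w + 3481/120930)(-483720/3481) + (0)
The last nonzero remainder is the constant -483720/3481, so the polynomials are coprime and gcd = 1.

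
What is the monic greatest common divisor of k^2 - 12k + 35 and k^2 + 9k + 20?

Euclidean algorithm in ℚ[k]:
  k^2 - 12k + 35 = (k^2 + 9k + 20) + (-21k + 15)
  k^2 + 9k + 20 = (-(1/21)k - 68/147)(-21k + 15) + (1320/49)
  -21k + 15 = (-(343/440)k + 49/88)(1320/49) + (0)
The last nonzero remainder is the constant 1320/49, so the polynomials are coprime and gcd = 1.

1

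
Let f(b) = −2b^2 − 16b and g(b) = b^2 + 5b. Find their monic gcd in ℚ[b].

By polynomial division,
  −2b^2 − 16b = (−2)(b^2 + 5b) + (−6b)
  b^2 + 5b = (−(1/6)b − 5/6)(−6b) + (0)
Last nonzero remainder: −6b. Dividing through by −6 gives the monic gcd b.

b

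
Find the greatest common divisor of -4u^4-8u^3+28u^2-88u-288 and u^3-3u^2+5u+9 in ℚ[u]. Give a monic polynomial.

Apply the Euclidean algorithm:
  -4u^4-8u^3+28u^2-88u-288 = (-4u-20)(u^3-3u^2+5u+9) + (-12u^2+48u-108)
  u^3-3u^2+5u+9 = (-(1/12)u-1/12)(-12u^2+48u-108) + (0)
Last nonzero remainder: -12u^2+48u-108. Dividing through by -12 gives the monic gcd u^2-4u+9.

u^2-4u+9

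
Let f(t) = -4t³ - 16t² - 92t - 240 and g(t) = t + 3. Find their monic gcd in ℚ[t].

Euclidean algorithm in ℚ[t]:
  -4t³ - 16t² - 92t - 240 = (-4t² - 4t - 80)(t + 3) + (0)
The last nonzero remainder t + 3 is already monic.

t + 3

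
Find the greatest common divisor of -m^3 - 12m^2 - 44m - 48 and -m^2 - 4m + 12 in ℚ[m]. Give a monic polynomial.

m + 6

Euclidean algorithm in ℚ[m]:
  -m^3 - 12m^2 - 44m - 48 = (m + 8)(-m^2 - 4m + 12) + (-24m - 144)
  -m^2 - 4m + 12 = ((1/24)m - 1/12)(-24m - 144) + (0)
Last nonzero remainder: -24m - 144. Dividing through by -24 gives the monic gcd m + 6.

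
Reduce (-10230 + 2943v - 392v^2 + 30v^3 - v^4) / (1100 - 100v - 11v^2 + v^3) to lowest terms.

(-93 + 9v - v^2)/(10 + v)

Repeated division with remainder:
  -v^4 + 30v^3 - 392v^2 + 2943v - 10230 = (-v + 19)(v^3 - 11v^2 - 100v + 1100) + (-283v^2 + 5943v - 31130)
  v^3 - 11v^2 - 100v + 1100 = (-(1/283)v - 10/283)(-283v^2 + 5943v - 31130) + (0)
Last nonzero remainder: -283v^2 + 5943v - 31130. Dividing through by -283 gives the monic gcd v^2 - 21v + 110.
Cancel v^2 - 21v + 110 from numerator and denominator to get the reduced form.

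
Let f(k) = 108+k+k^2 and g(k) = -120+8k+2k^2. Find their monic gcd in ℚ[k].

1

Repeated division with remainder:
  k^2+k+108 = (1/2)(2k^2+8k-120) + (-3k+168)
  2k^2+8k-120 = (-(2/3)k-40)(-3k+168) + (6600)
  -3k+168 = (-(1/2200)k+7/275)(6600) + (0)
The last nonzero remainder is the constant 6600, so the polynomials are coprime and gcd = 1.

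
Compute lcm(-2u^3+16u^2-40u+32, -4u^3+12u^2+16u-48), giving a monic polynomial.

Apply the Euclidean algorithm:
  -2u^3+16u^2-40u+32 = (1/2)(-4u^3+12u^2+16u-48) + (10u^2-48u+56)
  -4u^3+12u^2+16u-48 = (-(2/5)u-18/25)(10u^2-48u+56) + ((96/25)u-192/25)
  10u^2-48u+56 = ((125/48)u-175/24)((96/25)u-192/25) + (0)
Last nonzero remainder: (96/25)u-192/25. Dividing through by 96/25 gives the monic gcd u-2.
Then lcm(f, g) = f·g / gcd(f, g); expanding and making the result monic gives the answer.

u^5-9u^4+22u^3+12u^2-104u+96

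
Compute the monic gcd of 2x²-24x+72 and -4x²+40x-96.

x-6

By polynomial division,
  2x²-24x+72 = (-1/2)(-4x²+40x-96) + (-4x+24)
  -4x²+40x-96 = (x-4)(-4x+24) + (0)
Last nonzero remainder: -4x+24. Dividing through by -4 gives the monic gcd x-6.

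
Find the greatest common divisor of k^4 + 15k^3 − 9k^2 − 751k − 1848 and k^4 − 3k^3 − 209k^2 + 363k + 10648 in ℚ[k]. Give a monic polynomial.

k^2 + 19k + 88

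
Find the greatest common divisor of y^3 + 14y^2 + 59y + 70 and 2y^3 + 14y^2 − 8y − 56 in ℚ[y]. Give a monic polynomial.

Euclidean algorithm in ℚ[y]:
  y^3 + 14y^2 + 59y + 70 = (1/2)(2y^3 + 14y^2 − 8y − 56) + (7y^2 + 63y + 98)
  2y^3 + 14y^2 − 8y − 56 = ((2/7)y − 4/7)(7y^2 + 63y + 98) + (0)
Last nonzero remainder: 7y^2 + 63y + 98. Dividing through by 7 gives the monic gcd y^2 + 9y + 14.

y^2 + 9y + 14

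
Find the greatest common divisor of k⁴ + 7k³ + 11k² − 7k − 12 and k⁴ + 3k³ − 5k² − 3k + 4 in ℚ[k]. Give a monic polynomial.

k³ + 4k² − k − 4

Euclidean algorithm in ℚ[k]:
  k⁴ + 7k³ + 11k² − 7k − 12 = (k⁴ + 3k³ − 5k² − 3k + 4) + (4k³ + 16k² − 4k − 16)
  k⁴ + 3k³ − 5k² − 3k + 4 = ((1/4)k − 1/4)(4k³ + 16k² − 4k − 16) + (0)
Last nonzero remainder: 4k³ + 16k² − 4k − 16. Dividing through by 4 gives the monic gcd k³ + 4k² − k − 4.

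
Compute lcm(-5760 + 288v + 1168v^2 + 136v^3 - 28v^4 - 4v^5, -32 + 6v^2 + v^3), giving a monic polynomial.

5760 + 1152v - 1240v^2 - 428v^3 - 6v^4 + 11v^5 + v^6

By polynomial division,
  -4v^5 - 28v^4 + 136v^3 + 1168v^2 + 288v - 5760 = (-4v^2 - 4v + 160)(v^3 + 6v^2 - 32) + (80v^2 + 160v - 640)
  v^3 + 6v^2 - 32 = ((1/80)v + 1/20)(80v^2 + 160v - 640) + (0)
Last nonzero remainder: 80v^2 + 160v - 640. Dividing through by 80 gives the monic gcd v^2 + 2v - 8.
Then lcm(f, g) = f·g / gcd(f, g); expanding and making the result monic gives the answer.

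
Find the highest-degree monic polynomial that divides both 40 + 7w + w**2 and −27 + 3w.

1

Repeated division with remainder:
  w**2 + 7w + 40 = ((1/3)w + 16/3)(3w − 27) + (184)
  3w − 27 = ((3/184)w − 27/184)(184) + (0)
The last nonzero remainder is the constant 184, so the polynomials are coprime and gcd = 1.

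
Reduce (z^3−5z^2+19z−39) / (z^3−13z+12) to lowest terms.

Euclidean algorithm in ℚ[z]:
  z^3−5z^2+19z−39 = (z^3−13z+12) + (−5z^2+32z−51)
  z^3−13z+12 = (−(1/5)z−32/25)(−5z^2+32z−51) + ((444/25)z−1332/25)
  −5z^2+32z−51 = (−(125/444)z+425/444)((444/25)z−1332/25) + (0)
Last nonzero remainder: (444/25)z−1332/25. Dividing through by 444/25 gives the monic gcd z−3.
Cancel z−3 from numerator and denominator to get the reduced form.

(z^2−2z+13)/(z^2+3z−4)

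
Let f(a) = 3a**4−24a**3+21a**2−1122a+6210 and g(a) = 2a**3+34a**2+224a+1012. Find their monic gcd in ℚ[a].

a**2+6a+46

Euclidean algorithm in ℚ[a]:
  3a**4−24a**3+21a**2−1122a+6210 = ((3/2)a−75/2)(2a**3+34a**2+224a+1012) + (960a**2+5760a+44160)
  2a**3+34a**2+224a+1012 = ((1/480)a+11/480)(960a**2+5760a+44160) + (0)
Last nonzero remainder: 960a**2+5760a+44160. Dividing through by 960 gives the monic gcd a**2+6a+46.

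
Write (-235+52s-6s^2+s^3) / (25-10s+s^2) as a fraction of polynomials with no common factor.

(47-s+s^2)/(-5+s)

Repeated division with remainder:
  s^3-6s^2+52s-235 = (s+4)(s^2-10s+25) + (67s-335)
  s^2-10s+25 = ((1/67)s-5/67)(67s-335) + (0)
Last nonzero remainder: 67s-335. Dividing through by 67 gives the monic gcd s-5.
Cancel s-5 from numerator and denominator to get the reduced form.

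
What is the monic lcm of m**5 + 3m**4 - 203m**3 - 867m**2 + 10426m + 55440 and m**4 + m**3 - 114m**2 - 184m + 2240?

m**6 - m**5 - 215m**4 - 55m**3 + 13894m**2 + 13736m - 221760

Apply the Euclidean algorithm:
  m**5 + 3m**4 - 203m**3 - 867m**2 + 10426m + 55440 = (m + 2)(m**4 + m**3 - 114m**2 - 184m + 2240) + (-91m**3 - 455m**2 + 8554m + 50960)
  m**4 + m**3 - 114m**2 - 184m + 2240 = (-(1/91)m + 4/91)(-91m**3 - 455m**2 + 8554m + 50960) + (0)
Last nonzero remainder: -91m**3 - 455m**2 + 8554m + 50960. Dividing through by -91 gives the monic gcd m**3 + 5m**2 - 94m - 560.
Then lcm(f, g) = f·g / gcd(f, g); expanding and making the result monic gives the answer.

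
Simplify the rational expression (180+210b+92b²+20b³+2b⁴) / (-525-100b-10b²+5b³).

Repeated division with remainder:
  2b⁴+20b³+92b²+210b+180 = ((2/5)b+24/5)(5b³-10b²-100b-525) + (180b²+900b+2700)
  5b³-10b²-100b-525 = ((1/36)b-7/36)(180b²+900b+2700) + (0)
Last nonzero remainder: 180b²+900b+2700. Dividing through by 180 gives the monic gcd b²+5b+15.
Cancel b²+5b+15 from numerator and denominator to get the reduced form.

(12+10b+2b²)/(-35+5b)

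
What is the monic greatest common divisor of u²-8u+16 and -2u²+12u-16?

Euclidean algorithm in ℚ[u]:
  u²-8u+16 = (-1/2)(-2u²+12u-16) + (-2u+8)
  -2u²+12u-16 = (u-2)(-2u+8) + (0)
Last nonzero remainder: -2u+8. Dividing through by -2 gives the monic gcd u-4.

u-4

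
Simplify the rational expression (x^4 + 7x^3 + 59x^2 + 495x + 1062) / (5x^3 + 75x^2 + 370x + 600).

(x^3 + x^2 + 53x + 177)/(5x^2 + 45x + 100)

Repeated division with remainder:
  x^4 + 7x^3 + 59x^2 + 495x + 1062 = ((1/5)x - 8/5)(5x^3 + 75x^2 + 370x + 600) + (105x^2 + 967x + 2022)
  5x^3 + 75x^2 + 370x + 600 = ((1/21)x + 608/2205)(105x^2 + 967x + 2022) + ((15604/2205)x + 31208/735)
  105x^2 + 967x + 2022 = ((231525/15604)x + 743085/15604)((15604/2205)x + 31208/735) + (0)
Last nonzero remainder: (15604/2205)x + 31208/735. Dividing through by 15604/2205 gives the monic gcd x + 6.
Cancel x + 6 from numerator and denominator to get the reduced form.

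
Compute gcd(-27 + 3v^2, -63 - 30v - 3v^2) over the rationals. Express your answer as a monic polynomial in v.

Repeated division with remainder:
  3v^2 - 27 = (-1)(-3v^2 - 30v - 63) + (-30v - 90)
  -3v^2 - 30v - 63 = ((1/10)v + 7/10)(-30v - 90) + (0)
Last nonzero remainder: -30v - 90. Dividing through by -30 gives the monic gcd v + 3.

3 + v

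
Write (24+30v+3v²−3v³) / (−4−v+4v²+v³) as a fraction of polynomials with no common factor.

Euclidean algorithm in ℚ[v]:
  −3v³+3v²+30v+24 = (−3)(v³+4v²−v−4) + (15v²+27v+12)
  v³+4v²−v−4 = ((1/15)v+11/75)(15v²+27v+12) + (−(144/25)v−144/25)
  15v²+27v+12 = (−(125/48)v−25/12)(−(144/25)v−144/25) + (0)
Last nonzero remainder: −(144/25)v−144/25. Dividing through by −144/25 gives the monic gcd v+1.
Cancel v+1 from numerator and denominator to get the reduced form.

(24+6v−3v²)/(−4+3v+v²)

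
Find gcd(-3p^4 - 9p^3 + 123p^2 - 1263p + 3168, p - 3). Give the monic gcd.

Repeated division with remainder:
  -3p^4 - 9p^3 + 123p^2 - 1263p + 3168 = (-3p^3 - 18p^2 + 69p - 1056)(p - 3) + (0)
The last nonzero remainder p - 3 is already monic.

p - 3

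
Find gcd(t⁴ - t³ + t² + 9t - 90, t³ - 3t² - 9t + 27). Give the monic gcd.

t² - 9

Euclidean algorithm in ℚ[t]:
  t⁴ - t³ + t² + 9t - 90 = (t + 2)(t³ - 3t² - 9t + 27) + (16t² - 144)
  t³ - 3t² - 9t + 27 = ((1/16)t - 3/16)(16t² - 144) + (0)
Last nonzero remainder: 16t² - 144. Dividing through by 16 gives the monic gcd t² - 9.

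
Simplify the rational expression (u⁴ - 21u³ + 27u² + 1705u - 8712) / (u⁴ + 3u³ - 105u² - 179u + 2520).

By polynomial division,
  u⁴ - 21u³ + 27u² + 1705u - 8712 = (u⁴ + 3u³ - 105u² - 179u + 2520) + (-24u³ + 132u² + 1884u - 11232)
  u⁴ + 3u³ - 105u² - 179u + 2520 = (-(1/24)u - 17/48)(-24u³ + 132u² + 1884u - 11232) + ((81/4)u² + (81/4)u - 1458)
  -24u³ + 132u² + 1884u - 11232 = (-(32/27)u + 208/27)((81/4)u² + (81/4)u - 1458) + (0)
Last nonzero remainder: (81/4)u² + (81/4)u - 1458. Dividing through by 81/4 gives the monic gcd u² + u - 72.
Cancel u² + u - 72 from numerator and denominator to get the reduced form.

(u² - 22u + 121)/(u² + 2u - 35)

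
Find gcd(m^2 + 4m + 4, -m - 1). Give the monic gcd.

1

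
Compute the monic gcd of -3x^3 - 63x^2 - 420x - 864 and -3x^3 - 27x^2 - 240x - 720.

Apply the Euclidean algorithm:
  -3x^3 - 63x^2 - 420x - 864 = (-3x^3 - 27x^2 - 240x - 720) + (-36x^2 - 180x - 144)
  -3x^3 - 27x^2 - 240x - 720 = ((1/12)x + 1/3)(-36x^2 - 180x - 144) + (-168x - 672)
  -36x^2 - 180x - 144 = ((3/14)x + 3/14)(-168x - 672) + (0)
Last nonzero remainder: -168x - 672. Dividing through by -168 gives the monic gcd x + 4.

x + 4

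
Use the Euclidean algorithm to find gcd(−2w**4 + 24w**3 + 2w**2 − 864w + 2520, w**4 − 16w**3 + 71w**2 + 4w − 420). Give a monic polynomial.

w**3 − 18w**2 + 107w − 210

Repeated division with remainder:
  −2w**4 + 24w**3 + 2w**2 − 864w + 2520 = (−2)(w**4 − 16w**3 + 71w**2 + 4w − 420) + (−8w**3 + 144w**2 − 856w + 1680)
  w**4 − 16w**3 + 71w**2 + 4w − 420 = (−(1/8)w − 1/4)(−8w**3 + 144w**2 − 856w + 1680) + (0)
Last nonzero remainder: −8w**3 + 144w**2 − 856w + 1680. Dividing through by −8 gives the monic gcd w**3 − 18w**2 + 107w − 210.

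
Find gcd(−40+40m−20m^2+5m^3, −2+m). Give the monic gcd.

−2+m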